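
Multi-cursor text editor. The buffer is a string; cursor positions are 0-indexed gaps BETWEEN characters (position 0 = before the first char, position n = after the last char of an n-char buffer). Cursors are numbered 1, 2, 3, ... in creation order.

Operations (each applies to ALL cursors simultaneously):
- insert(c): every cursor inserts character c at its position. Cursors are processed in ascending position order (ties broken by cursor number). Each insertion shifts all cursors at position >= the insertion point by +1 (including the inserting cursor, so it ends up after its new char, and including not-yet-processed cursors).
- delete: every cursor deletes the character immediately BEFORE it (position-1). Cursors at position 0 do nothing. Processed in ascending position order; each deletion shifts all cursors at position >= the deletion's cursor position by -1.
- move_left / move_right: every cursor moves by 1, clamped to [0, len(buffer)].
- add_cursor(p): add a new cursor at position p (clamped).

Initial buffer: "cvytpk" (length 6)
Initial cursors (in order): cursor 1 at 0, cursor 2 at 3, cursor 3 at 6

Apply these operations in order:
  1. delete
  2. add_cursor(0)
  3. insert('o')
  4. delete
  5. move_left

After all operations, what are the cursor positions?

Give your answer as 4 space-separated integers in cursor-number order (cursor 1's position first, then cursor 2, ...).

After op 1 (delete): buffer="cvtp" (len 4), cursors c1@0 c2@2 c3@4, authorship ....
After op 2 (add_cursor(0)): buffer="cvtp" (len 4), cursors c1@0 c4@0 c2@2 c3@4, authorship ....
After op 3 (insert('o')): buffer="oocvotpo" (len 8), cursors c1@2 c4@2 c2@5 c3@8, authorship 14..2..3
After op 4 (delete): buffer="cvtp" (len 4), cursors c1@0 c4@0 c2@2 c3@4, authorship ....
After op 5 (move_left): buffer="cvtp" (len 4), cursors c1@0 c4@0 c2@1 c3@3, authorship ....

Answer: 0 1 3 0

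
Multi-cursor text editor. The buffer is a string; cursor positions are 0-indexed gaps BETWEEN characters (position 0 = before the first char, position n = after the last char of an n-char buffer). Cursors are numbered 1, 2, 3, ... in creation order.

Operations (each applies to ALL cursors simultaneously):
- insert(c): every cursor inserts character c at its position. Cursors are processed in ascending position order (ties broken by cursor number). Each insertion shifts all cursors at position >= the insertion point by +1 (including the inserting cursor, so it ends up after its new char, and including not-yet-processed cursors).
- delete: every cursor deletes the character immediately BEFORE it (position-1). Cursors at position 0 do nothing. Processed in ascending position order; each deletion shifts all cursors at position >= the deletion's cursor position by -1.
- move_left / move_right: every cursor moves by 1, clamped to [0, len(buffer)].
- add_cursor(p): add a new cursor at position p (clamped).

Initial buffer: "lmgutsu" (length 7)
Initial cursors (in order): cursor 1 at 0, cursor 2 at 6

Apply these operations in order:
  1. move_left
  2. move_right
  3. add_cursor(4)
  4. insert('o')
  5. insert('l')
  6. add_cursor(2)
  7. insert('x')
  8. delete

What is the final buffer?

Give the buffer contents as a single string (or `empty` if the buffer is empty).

After op 1 (move_left): buffer="lmgutsu" (len 7), cursors c1@0 c2@5, authorship .......
After op 2 (move_right): buffer="lmgutsu" (len 7), cursors c1@1 c2@6, authorship .......
After op 3 (add_cursor(4)): buffer="lmgutsu" (len 7), cursors c1@1 c3@4 c2@6, authorship .......
After op 4 (insert('o')): buffer="lomguotsou" (len 10), cursors c1@2 c3@6 c2@9, authorship .1...3..2.
After op 5 (insert('l')): buffer="lolmguoltsolu" (len 13), cursors c1@3 c3@8 c2@12, authorship .11...33..22.
After op 6 (add_cursor(2)): buffer="lolmguoltsolu" (len 13), cursors c4@2 c1@3 c3@8 c2@12, authorship .11...33..22.
After op 7 (insert('x')): buffer="loxlxmguolxtsolxu" (len 17), cursors c4@3 c1@5 c3@11 c2@16, authorship .1411...333..222.
After op 8 (delete): buffer="lolmguoltsolu" (len 13), cursors c4@2 c1@3 c3@8 c2@12, authorship .11...33..22.

Answer: lolmguoltsolu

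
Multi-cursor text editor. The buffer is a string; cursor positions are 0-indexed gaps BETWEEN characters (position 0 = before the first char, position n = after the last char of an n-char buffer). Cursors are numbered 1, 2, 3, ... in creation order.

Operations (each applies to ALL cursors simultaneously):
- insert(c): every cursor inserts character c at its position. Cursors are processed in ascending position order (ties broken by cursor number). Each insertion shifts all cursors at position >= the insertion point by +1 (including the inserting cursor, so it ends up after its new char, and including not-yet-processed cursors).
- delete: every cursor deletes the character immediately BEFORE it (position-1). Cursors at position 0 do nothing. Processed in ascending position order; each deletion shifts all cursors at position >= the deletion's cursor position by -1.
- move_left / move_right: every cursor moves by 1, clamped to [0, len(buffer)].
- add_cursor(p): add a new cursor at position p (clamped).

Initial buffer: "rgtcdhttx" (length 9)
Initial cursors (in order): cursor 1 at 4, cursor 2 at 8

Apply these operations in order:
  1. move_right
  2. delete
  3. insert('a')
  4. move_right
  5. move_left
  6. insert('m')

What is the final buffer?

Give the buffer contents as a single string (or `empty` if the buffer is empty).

Answer: rgtcamhttma

Derivation:
After op 1 (move_right): buffer="rgtcdhttx" (len 9), cursors c1@5 c2@9, authorship .........
After op 2 (delete): buffer="rgtchtt" (len 7), cursors c1@4 c2@7, authorship .......
After op 3 (insert('a')): buffer="rgtcahtta" (len 9), cursors c1@5 c2@9, authorship ....1...2
After op 4 (move_right): buffer="rgtcahtta" (len 9), cursors c1@6 c2@9, authorship ....1...2
After op 5 (move_left): buffer="rgtcahtta" (len 9), cursors c1@5 c2@8, authorship ....1...2
After op 6 (insert('m')): buffer="rgtcamhttma" (len 11), cursors c1@6 c2@10, authorship ....11...22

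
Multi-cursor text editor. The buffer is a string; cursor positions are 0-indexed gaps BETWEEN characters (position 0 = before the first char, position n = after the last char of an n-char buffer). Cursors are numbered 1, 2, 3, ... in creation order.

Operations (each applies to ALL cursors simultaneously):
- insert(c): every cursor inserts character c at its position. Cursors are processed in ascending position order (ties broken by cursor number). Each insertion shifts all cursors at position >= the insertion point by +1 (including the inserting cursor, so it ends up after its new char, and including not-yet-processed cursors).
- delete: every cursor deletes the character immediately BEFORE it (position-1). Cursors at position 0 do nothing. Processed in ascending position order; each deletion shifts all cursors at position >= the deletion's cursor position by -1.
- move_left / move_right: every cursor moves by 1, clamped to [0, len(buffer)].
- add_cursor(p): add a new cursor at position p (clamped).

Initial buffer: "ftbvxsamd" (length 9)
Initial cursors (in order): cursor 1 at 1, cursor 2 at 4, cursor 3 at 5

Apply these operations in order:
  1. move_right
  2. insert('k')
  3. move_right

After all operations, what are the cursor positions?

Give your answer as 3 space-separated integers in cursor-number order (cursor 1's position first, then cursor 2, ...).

After op 1 (move_right): buffer="ftbvxsamd" (len 9), cursors c1@2 c2@5 c3@6, authorship .........
After op 2 (insert('k')): buffer="ftkbvxkskamd" (len 12), cursors c1@3 c2@7 c3@9, authorship ..1...2.3...
After op 3 (move_right): buffer="ftkbvxkskamd" (len 12), cursors c1@4 c2@8 c3@10, authorship ..1...2.3...

Answer: 4 8 10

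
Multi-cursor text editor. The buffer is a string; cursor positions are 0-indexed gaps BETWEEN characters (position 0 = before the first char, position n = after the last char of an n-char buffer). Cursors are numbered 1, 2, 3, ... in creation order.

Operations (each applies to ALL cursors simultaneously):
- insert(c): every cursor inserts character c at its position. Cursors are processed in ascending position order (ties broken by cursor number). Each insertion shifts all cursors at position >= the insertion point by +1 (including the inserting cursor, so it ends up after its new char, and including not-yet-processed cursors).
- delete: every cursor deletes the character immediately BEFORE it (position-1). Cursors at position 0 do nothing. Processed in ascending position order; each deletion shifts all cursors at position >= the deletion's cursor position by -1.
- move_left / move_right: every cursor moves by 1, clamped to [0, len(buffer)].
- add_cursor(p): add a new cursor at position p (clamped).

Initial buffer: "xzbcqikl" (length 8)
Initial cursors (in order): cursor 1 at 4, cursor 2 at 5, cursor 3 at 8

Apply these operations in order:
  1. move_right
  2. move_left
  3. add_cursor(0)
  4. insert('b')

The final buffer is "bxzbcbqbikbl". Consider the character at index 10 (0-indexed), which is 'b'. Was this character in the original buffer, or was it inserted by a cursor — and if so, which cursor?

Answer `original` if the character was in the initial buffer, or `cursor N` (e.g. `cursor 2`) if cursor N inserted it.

Answer: cursor 3

Derivation:
After op 1 (move_right): buffer="xzbcqikl" (len 8), cursors c1@5 c2@6 c3@8, authorship ........
After op 2 (move_left): buffer="xzbcqikl" (len 8), cursors c1@4 c2@5 c3@7, authorship ........
After op 3 (add_cursor(0)): buffer="xzbcqikl" (len 8), cursors c4@0 c1@4 c2@5 c3@7, authorship ........
After op 4 (insert('b')): buffer="bxzbcbqbikbl" (len 12), cursors c4@1 c1@6 c2@8 c3@11, authorship 4....1.2..3.
Authorship (.=original, N=cursor N): 4 . . . . 1 . 2 . . 3 .
Index 10: author = 3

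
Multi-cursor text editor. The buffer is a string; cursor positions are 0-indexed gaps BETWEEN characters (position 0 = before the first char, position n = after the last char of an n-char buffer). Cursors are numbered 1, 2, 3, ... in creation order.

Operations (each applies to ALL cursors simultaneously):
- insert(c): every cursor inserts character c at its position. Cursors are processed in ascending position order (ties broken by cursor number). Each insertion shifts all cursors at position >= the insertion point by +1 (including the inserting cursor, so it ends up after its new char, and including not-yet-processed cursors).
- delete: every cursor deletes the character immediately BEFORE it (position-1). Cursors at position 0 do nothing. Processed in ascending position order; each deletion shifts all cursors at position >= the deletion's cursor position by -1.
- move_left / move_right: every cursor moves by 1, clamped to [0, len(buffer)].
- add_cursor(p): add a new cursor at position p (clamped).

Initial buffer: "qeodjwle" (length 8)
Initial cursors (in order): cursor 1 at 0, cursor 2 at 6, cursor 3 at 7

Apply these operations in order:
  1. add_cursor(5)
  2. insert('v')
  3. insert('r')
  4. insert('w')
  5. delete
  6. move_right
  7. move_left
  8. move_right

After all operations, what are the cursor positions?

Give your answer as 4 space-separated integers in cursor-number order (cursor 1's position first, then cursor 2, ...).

After op 1 (add_cursor(5)): buffer="qeodjwle" (len 8), cursors c1@0 c4@5 c2@6 c3@7, authorship ........
After op 2 (insert('v')): buffer="vqeodjvwvlve" (len 12), cursors c1@1 c4@7 c2@9 c3@11, authorship 1.....4.2.3.
After op 3 (insert('r')): buffer="vrqeodjvrwvrlvre" (len 16), cursors c1@2 c4@9 c2@12 c3@15, authorship 11.....44.22.33.
After op 4 (insert('w')): buffer="vrwqeodjvrwwvrwlvrwe" (len 20), cursors c1@3 c4@11 c2@15 c3@19, authorship 111.....444.222.333.
After op 5 (delete): buffer="vrqeodjvrwvrlvre" (len 16), cursors c1@2 c4@9 c2@12 c3@15, authorship 11.....44.22.33.
After op 6 (move_right): buffer="vrqeodjvrwvrlvre" (len 16), cursors c1@3 c4@10 c2@13 c3@16, authorship 11.....44.22.33.
After op 7 (move_left): buffer="vrqeodjvrwvrlvre" (len 16), cursors c1@2 c4@9 c2@12 c3@15, authorship 11.....44.22.33.
After op 8 (move_right): buffer="vrqeodjvrwvrlvre" (len 16), cursors c1@3 c4@10 c2@13 c3@16, authorship 11.....44.22.33.

Answer: 3 13 16 10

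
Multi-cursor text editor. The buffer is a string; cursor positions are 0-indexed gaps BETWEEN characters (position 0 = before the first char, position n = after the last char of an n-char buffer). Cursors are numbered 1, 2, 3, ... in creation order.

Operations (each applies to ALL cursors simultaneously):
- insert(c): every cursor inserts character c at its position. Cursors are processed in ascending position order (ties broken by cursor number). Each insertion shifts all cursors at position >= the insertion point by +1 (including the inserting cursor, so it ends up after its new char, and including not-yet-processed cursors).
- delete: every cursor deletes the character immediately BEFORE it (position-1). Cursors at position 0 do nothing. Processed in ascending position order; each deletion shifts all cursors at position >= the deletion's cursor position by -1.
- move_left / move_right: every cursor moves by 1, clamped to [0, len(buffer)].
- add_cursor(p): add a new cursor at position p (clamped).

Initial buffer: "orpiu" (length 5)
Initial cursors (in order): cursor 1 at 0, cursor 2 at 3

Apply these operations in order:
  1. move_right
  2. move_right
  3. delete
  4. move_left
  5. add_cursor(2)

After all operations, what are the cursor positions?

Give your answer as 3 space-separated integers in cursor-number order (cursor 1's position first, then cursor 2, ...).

Answer: 0 2 2

Derivation:
After op 1 (move_right): buffer="orpiu" (len 5), cursors c1@1 c2@4, authorship .....
After op 2 (move_right): buffer="orpiu" (len 5), cursors c1@2 c2@5, authorship .....
After op 3 (delete): buffer="opi" (len 3), cursors c1@1 c2@3, authorship ...
After op 4 (move_left): buffer="opi" (len 3), cursors c1@0 c2@2, authorship ...
After op 5 (add_cursor(2)): buffer="opi" (len 3), cursors c1@0 c2@2 c3@2, authorship ...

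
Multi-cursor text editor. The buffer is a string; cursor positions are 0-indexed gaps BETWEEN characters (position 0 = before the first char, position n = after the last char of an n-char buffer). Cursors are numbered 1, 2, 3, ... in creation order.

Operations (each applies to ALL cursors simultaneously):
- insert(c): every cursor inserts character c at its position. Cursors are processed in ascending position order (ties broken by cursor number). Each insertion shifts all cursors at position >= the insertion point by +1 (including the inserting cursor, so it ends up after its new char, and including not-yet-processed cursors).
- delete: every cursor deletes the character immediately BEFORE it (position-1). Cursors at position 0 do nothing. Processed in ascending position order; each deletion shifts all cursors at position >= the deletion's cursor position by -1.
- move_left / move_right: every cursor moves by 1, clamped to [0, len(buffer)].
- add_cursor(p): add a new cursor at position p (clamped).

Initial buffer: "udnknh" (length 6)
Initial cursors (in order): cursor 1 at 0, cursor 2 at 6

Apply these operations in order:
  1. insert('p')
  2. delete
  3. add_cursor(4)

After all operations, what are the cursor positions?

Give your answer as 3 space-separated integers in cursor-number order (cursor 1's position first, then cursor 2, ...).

Answer: 0 6 4

Derivation:
After op 1 (insert('p')): buffer="pudnknhp" (len 8), cursors c1@1 c2@8, authorship 1......2
After op 2 (delete): buffer="udnknh" (len 6), cursors c1@0 c2@6, authorship ......
After op 3 (add_cursor(4)): buffer="udnknh" (len 6), cursors c1@0 c3@4 c2@6, authorship ......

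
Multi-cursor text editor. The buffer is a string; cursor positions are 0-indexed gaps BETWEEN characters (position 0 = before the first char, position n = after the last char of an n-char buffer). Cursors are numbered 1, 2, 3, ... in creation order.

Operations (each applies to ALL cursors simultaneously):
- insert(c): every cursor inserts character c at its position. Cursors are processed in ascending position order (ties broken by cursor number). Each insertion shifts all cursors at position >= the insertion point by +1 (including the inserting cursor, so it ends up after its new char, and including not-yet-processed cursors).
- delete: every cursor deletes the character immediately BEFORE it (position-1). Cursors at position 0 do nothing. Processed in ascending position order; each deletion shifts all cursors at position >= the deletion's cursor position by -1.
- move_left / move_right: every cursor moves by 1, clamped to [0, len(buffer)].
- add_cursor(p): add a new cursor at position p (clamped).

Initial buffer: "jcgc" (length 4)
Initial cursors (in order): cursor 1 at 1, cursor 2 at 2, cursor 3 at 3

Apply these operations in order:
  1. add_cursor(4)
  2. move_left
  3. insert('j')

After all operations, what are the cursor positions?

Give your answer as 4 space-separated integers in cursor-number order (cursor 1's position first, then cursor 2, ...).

Answer: 1 3 5 7

Derivation:
After op 1 (add_cursor(4)): buffer="jcgc" (len 4), cursors c1@1 c2@2 c3@3 c4@4, authorship ....
After op 2 (move_left): buffer="jcgc" (len 4), cursors c1@0 c2@1 c3@2 c4@3, authorship ....
After op 3 (insert('j')): buffer="jjjcjgjc" (len 8), cursors c1@1 c2@3 c3@5 c4@7, authorship 1.2.3.4.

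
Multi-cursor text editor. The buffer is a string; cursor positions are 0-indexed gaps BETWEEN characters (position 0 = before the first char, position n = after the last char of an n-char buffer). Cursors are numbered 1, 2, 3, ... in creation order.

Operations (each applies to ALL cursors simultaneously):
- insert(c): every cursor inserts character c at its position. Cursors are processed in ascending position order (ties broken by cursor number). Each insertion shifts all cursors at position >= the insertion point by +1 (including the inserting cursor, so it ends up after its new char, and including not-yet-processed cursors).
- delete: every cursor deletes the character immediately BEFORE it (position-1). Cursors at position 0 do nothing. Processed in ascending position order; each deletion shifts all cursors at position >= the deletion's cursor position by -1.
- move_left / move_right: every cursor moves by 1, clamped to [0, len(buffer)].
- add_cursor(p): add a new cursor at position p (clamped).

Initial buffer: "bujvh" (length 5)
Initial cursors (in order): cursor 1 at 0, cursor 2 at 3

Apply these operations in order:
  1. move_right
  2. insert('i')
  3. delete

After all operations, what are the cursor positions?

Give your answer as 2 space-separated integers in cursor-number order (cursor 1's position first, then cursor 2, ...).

After op 1 (move_right): buffer="bujvh" (len 5), cursors c1@1 c2@4, authorship .....
After op 2 (insert('i')): buffer="biujvih" (len 7), cursors c1@2 c2@6, authorship .1...2.
After op 3 (delete): buffer="bujvh" (len 5), cursors c1@1 c2@4, authorship .....

Answer: 1 4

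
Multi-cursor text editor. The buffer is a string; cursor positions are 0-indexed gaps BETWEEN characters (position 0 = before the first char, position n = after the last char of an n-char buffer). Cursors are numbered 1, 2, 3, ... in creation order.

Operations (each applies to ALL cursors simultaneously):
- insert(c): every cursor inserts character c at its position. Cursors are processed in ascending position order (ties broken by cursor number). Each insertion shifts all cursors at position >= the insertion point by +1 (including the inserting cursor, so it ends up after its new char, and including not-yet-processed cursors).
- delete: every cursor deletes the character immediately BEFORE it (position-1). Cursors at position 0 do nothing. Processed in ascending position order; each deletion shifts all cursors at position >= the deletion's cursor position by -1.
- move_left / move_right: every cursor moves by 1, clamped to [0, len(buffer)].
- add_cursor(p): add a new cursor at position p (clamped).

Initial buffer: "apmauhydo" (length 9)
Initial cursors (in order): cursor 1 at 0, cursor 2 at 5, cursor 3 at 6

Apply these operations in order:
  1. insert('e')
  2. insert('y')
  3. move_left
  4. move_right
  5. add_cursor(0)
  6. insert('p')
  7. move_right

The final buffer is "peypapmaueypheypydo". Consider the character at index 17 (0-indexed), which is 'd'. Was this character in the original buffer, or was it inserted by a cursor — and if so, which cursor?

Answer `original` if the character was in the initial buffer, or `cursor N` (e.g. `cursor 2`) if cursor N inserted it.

Answer: original

Derivation:
After op 1 (insert('e')): buffer="eapmaueheydo" (len 12), cursors c1@1 c2@7 c3@9, authorship 1.....2.3...
After op 2 (insert('y')): buffer="eyapmaueyheyydo" (len 15), cursors c1@2 c2@9 c3@12, authorship 11.....22.33...
After op 3 (move_left): buffer="eyapmaueyheyydo" (len 15), cursors c1@1 c2@8 c3@11, authorship 11.....22.33...
After op 4 (move_right): buffer="eyapmaueyheyydo" (len 15), cursors c1@2 c2@9 c3@12, authorship 11.....22.33...
After op 5 (add_cursor(0)): buffer="eyapmaueyheyydo" (len 15), cursors c4@0 c1@2 c2@9 c3@12, authorship 11.....22.33...
After op 6 (insert('p')): buffer="peypapmaueypheypydo" (len 19), cursors c4@1 c1@4 c2@12 c3@16, authorship 4111.....222.333...
After op 7 (move_right): buffer="peypapmaueypheypydo" (len 19), cursors c4@2 c1@5 c2@13 c3@17, authorship 4111.....222.333...
Authorship (.=original, N=cursor N): 4 1 1 1 . . . . . 2 2 2 . 3 3 3 . . .
Index 17: author = original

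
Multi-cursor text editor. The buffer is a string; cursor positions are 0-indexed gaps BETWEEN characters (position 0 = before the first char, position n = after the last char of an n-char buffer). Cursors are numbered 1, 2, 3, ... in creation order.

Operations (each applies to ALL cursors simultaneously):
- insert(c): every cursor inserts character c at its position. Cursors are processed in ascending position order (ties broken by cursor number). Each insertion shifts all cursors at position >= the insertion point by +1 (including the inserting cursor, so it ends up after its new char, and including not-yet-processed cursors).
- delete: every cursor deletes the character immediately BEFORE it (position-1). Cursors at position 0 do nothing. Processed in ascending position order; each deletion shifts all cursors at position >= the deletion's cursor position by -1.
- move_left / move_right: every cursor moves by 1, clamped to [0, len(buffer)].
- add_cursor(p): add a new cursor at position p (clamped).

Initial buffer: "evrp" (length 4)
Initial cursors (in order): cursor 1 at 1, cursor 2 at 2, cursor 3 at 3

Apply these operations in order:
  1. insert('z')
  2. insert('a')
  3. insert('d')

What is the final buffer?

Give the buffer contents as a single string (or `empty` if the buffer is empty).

After op 1 (insert('z')): buffer="ezvzrzp" (len 7), cursors c1@2 c2@4 c3@6, authorship .1.2.3.
After op 2 (insert('a')): buffer="ezavzarzap" (len 10), cursors c1@3 c2@6 c3@9, authorship .11.22.33.
After op 3 (insert('d')): buffer="ezadvzadrzadp" (len 13), cursors c1@4 c2@8 c3@12, authorship .111.222.333.

Answer: ezadvzadrzadp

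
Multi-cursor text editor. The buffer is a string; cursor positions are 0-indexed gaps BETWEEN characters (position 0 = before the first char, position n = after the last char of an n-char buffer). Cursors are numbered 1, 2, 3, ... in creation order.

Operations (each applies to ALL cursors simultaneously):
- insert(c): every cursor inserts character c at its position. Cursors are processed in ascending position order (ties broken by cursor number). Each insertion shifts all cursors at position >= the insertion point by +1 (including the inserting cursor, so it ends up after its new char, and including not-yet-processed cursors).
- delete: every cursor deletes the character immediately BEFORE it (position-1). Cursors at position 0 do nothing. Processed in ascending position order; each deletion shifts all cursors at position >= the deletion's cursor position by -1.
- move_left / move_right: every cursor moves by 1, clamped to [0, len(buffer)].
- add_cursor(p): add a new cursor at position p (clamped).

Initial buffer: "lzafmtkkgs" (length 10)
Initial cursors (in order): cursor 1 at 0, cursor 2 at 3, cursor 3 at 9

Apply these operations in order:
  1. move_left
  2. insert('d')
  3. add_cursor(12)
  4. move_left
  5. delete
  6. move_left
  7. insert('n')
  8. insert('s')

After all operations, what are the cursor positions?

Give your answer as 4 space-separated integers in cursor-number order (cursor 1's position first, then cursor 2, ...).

After op 1 (move_left): buffer="lzafmtkkgs" (len 10), cursors c1@0 c2@2 c3@8, authorship ..........
After op 2 (insert('d')): buffer="dlzdafmtkkdgs" (len 13), cursors c1@1 c2@4 c3@11, authorship 1..2......3..
After op 3 (add_cursor(12)): buffer="dlzdafmtkkdgs" (len 13), cursors c1@1 c2@4 c3@11 c4@12, authorship 1..2......3..
After op 4 (move_left): buffer="dlzdafmtkkdgs" (len 13), cursors c1@0 c2@3 c3@10 c4@11, authorship 1..2......3..
After op 5 (delete): buffer="dldafmtkgs" (len 10), cursors c1@0 c2@2 c3@8 c4@8, authorship 1.2.......
After op 6 (move_left): buffer="dldafmtkgs" (len 10), cursors c1@0 c2@1 c3@7 c4@7, authorship 1.2.......
After op 7 (insert('n')): buffer="ndnldafmtnnkgs" (len 14), cursors c1@1 c2@3 c3@11 c4@11, authorship 112.2....34...
After op 8 (insert('s')): buffer="nsdnsldafmtnnsskgs" (len 18), cursors c1@2 c2@5 c3@15 c4@15, authorship 11122.2....3434...

Answer: 2 5 15 15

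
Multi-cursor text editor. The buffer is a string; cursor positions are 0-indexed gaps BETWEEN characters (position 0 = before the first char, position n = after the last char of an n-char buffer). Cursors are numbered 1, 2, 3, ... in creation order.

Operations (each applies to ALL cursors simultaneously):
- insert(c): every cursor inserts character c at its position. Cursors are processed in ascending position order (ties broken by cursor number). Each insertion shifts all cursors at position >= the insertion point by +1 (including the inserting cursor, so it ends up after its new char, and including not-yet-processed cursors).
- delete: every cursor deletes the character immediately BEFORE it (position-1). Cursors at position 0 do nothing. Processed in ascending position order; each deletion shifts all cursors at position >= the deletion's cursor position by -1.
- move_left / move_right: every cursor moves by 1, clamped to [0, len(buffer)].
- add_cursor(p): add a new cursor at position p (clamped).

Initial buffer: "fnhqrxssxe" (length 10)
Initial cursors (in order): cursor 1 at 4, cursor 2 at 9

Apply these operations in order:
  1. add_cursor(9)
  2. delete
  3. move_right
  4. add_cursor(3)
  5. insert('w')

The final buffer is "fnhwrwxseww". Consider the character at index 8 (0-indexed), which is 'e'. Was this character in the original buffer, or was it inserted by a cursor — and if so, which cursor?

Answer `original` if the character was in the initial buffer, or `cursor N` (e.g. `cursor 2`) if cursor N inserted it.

After op 1 (add_cursor(9)): buffer="fnhqrxssxe" (len 10), cursors c1@4 c2@9 c3@9, authorship ..........
After op 2 (delete): buffer="fnhrxse" (len 7), cursors c1@3 c2@6 c3@6, authorship .......
After op 3 (move_right): buffer="fnhrxse" (len 7), cursors c1@4 c2@7 c3@7, authorship .......
After op 4 (add_cursor(3)): buffer="fnhrxse" (len 7), cursors c4@3 c1@4 c2@7 c3@7, authorship .......
After op 5 (insert('w')): buffer="fnhwrwxseww" (len 11), cursors c4@4 c1@6 c2@11 c3@11, authorship ...4.1...23
Authorship (.=original, N=cursor N): . . . 4 . 1 . . . 2 3
Index 8: author = original

Answer: original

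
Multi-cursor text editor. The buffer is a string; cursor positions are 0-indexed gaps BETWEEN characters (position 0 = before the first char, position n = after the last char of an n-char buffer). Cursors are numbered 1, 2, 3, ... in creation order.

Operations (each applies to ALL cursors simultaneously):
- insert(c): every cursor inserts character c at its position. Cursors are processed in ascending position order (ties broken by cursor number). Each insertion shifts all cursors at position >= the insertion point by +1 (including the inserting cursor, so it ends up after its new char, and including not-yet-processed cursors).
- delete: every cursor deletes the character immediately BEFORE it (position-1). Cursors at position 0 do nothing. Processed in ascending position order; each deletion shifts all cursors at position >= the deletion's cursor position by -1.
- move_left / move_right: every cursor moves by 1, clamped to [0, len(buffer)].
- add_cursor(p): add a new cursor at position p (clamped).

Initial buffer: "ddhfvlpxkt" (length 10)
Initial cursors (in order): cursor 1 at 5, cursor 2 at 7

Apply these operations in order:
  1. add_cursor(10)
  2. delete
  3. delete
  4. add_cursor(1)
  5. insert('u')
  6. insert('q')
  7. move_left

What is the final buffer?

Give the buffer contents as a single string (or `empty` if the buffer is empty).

After op 1 (add_cursor(10)): buffer="ddhfvlpxkt" (len 10), cursors c1@5 c2@7 c3@10, authorship ..........
After op 2 (delete): buffer="ddhflxk" (len 7), cursors c1@4 c2@5 c3@7, authorship .......
After op 3 (delete): buffer="ddhx" (len 4), cursors c1@3 c2@3 c3@4, authorship ....
After op 4 (add_cursor(1)): buffer="ddhx" (len 4), cursors c4@1 c1@3 c2@3 c3@4, authorship ....
After op 5 (insert('u')): buffer="dudhuuxu" (len 8), cursors c4@2 c1@6 c2@6 c3@8, authorship .4..12.3
After op 6 (insert('q')): buffer="duqdhuuqqxuq" (len 12), cursors c4@3 c1@9 c2@9 c3@12, authorship .44..1212.33
After op 7 (move_left): buffer="duqdhuuqqxuq" (len 12), cursors c4@2 c1@8 c2@8 c3@11, authorship .44..1212.33

Answer: duqdhuuqqxuq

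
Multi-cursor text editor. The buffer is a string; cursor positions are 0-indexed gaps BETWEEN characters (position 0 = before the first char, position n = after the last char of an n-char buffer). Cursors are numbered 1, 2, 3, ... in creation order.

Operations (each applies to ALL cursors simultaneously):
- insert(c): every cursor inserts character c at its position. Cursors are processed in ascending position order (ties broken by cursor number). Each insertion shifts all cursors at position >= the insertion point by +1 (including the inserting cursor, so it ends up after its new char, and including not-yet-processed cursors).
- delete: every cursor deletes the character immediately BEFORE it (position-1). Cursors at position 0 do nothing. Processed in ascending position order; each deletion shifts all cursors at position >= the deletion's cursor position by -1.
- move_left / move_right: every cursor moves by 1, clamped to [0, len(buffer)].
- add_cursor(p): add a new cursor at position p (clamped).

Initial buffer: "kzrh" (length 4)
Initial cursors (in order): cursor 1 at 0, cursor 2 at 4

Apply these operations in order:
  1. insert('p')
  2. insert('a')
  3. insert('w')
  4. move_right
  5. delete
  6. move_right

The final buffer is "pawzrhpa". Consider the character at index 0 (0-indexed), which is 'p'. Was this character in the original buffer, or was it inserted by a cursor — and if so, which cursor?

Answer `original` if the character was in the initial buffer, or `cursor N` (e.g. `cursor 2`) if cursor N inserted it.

After op 1 (insert('p')): buffer="pkzrhp" (len 6), cursors c1@1 c2@6, authorship 1....2
After op 2 (insert('a')): buffer="pakzrhpa" (len 8), cursors c1@2 c2@8, authorship 11....22
After op 3 (insert('w')): buffer="pawkzrhpaw" (len 10), cursors c1@3 c2@10, authorship 111....222
After op 4 (move_right): buffer="pawkzrhpaw" (len 10), cursors c1@4 c2@10, authorship 111....222
After op 5 (delete): buffer="pawzrhpa" (len 8), cursors c1@3 c2@8, authorship 111...22
After op 6 (move_right): buffer="pawzrhpa" (len 8), cursors c1@4 c2@8, authorship 111...22
Authorship (.=original, N=cursor N): 1 1 1 . . . 2 2
Index 0: author = 1

Answer: cursor 1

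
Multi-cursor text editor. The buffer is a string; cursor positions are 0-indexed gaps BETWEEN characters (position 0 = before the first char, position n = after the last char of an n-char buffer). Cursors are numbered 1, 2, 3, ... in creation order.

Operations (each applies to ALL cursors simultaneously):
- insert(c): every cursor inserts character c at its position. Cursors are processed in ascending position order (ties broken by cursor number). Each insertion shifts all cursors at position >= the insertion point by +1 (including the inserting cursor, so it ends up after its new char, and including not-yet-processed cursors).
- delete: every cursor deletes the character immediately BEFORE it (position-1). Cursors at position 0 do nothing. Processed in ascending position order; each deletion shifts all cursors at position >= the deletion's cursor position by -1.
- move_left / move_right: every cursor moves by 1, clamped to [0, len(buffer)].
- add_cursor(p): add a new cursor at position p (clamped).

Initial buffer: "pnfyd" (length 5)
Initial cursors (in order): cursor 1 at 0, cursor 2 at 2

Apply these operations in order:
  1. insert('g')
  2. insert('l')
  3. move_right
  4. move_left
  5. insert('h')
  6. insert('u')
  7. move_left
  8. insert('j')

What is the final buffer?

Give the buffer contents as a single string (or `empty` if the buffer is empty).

After op 1 (insert('g')): buffer="gpngfyd" (len 7), cursors c1@1 c2@4, authorship 1..2...
After op 2 (insert('l')): buffer="glpnglfyd" (len 9), cursors c1@2 c2@6, authorship 11..22...
After op 3 (move_right): buffer="glpnglfyd" (len 9), cursors c1@3 c2@7, authorship 11..22...
After op 4 (move_left): buffer="glpnglfyd" (len 9), cursors c1@2 c2@6, authorship 11..22...
After op 5 (insert('h')): buffer="glhpnglhfyd" (len 11), cursors c1@3 c2@8, authorship 111..222...
After op 6 (insert('u')): buffer="glhupnglhufyd" (len 13), cursors c1@4 c2@10, authorship 1111..2222...
After op 7 (move_left): buffer="glhupnglhufyd" (len 13), cursors c1@3 c2@9, authorship 1111..2222...
After op 8 (insert('j')): buffer="glhjupnglhjufyd" (len 15), cursors c1@4 c2@11, authorship 11111..22222...

Answer: glhjupnglhjufyd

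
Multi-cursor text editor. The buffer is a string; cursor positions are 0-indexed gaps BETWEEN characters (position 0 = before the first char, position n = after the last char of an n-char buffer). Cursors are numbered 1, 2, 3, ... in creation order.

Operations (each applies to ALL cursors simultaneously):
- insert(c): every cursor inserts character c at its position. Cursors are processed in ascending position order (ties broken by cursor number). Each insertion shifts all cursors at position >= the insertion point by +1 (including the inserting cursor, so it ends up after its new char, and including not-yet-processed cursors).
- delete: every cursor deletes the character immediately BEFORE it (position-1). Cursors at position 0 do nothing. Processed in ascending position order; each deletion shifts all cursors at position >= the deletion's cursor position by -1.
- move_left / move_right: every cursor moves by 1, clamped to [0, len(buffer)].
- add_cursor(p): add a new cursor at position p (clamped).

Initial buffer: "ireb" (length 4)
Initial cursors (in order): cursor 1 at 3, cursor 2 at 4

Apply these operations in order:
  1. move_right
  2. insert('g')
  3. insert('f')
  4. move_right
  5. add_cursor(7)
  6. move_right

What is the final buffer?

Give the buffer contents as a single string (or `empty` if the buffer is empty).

Answer: irebggff

Derivation:
After op 1 (move_right): buffer="ireb" (len 4), cursors c1@4 c2@4, authorship ....
After op 2 (insert('g')): buffer="irebgg" (len 6), cursors c1@6 c2@6, authorship ....12
After op 3 (insert('f')): buffer="irebggff" (len 8), cursors c1@8 c2@8, authorship ....1212
After op 4 (move_right): buffer="irebggff" (len 8), cursors c1@8 c2@8, authorship ....1212
After op 5 (add_cursor(7)): buffer="irebggff" (len 8), cursors c3@7 c1@8 c2@8, authorship ....1212
After op 6 (move_right): buffer="irebggff" (len 8), cursors c1@8 c2@8 c3@8, authorship ....1212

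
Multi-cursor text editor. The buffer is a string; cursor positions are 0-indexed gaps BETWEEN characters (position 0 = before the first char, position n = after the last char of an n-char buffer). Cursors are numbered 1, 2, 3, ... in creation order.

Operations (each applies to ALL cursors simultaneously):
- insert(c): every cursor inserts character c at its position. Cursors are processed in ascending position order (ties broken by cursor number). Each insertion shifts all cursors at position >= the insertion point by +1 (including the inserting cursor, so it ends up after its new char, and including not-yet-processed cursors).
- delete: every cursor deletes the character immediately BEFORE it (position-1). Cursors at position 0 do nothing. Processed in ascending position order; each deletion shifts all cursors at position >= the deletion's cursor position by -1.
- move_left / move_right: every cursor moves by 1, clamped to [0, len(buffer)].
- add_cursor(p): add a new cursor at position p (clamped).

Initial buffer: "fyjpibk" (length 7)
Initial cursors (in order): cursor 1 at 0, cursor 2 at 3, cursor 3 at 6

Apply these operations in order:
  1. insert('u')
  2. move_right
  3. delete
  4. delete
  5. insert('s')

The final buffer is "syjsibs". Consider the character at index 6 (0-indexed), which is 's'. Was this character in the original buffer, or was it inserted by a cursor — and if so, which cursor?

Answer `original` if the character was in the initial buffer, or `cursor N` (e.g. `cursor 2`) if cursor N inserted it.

Answer: cursor 3

Derivation:
After op 1 (insert('u')): buffer="ufyjupibuk" (len 10), cursors c1@1 c2@5 c3@9, authorship 1...2...3.
After op 2 (move_right): buffer="ufyjupibuk" (len 10), cursors c1@2 c2@6 c3@10, authorship 1...2...3.
After op 3 (delete): buffer="uyjuibu" (len 7), cursors c1@1 c2@4 c3@7, authorship 1..2..3
After op 4 (delete): buffer="yjib" (len 4), cursors c1@0 c2@2 c3@4, authorship ....
After op 5 (insert('s')): buffer="syjsibs" (len 7), cursors c1@1 c2@4 c3@7, authorship 1..2..3
Authorship (.=original, N=cursor N): 1 . . 2 . . 3
Index 6: author = 3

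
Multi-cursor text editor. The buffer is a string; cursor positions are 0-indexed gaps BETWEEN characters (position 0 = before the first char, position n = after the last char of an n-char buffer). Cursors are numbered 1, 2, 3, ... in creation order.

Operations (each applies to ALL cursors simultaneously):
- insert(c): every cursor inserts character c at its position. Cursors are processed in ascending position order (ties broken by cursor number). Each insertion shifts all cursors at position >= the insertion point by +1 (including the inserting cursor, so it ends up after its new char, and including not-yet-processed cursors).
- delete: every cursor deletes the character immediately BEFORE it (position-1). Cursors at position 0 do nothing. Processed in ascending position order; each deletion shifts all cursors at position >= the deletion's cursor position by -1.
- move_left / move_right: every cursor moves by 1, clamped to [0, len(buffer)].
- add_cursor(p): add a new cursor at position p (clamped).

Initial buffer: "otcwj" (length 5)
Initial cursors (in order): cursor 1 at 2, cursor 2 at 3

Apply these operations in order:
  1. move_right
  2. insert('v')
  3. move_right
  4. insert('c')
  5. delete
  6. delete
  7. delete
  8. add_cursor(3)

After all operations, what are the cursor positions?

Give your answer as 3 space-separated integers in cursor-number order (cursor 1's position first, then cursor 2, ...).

After op 1 (move_right): buffer="otcwj" (len 5), cursors c1@3 c2@4, authorship .....
After op 2 (insert('v')): buffer="otcvwvj" (len 7), cursors c1@4 c2@6, authorship ...1.2.
After op 3 (move_right): buffer="otcvwvj" (len 7), cursors c1@5 c2@7, authorship ...1.2.
After op 4 (insert('c')): buffer="otcvwcvjc" (len 9), cursors c1@6 c2@9, authorship ...1.12.2
After op 5 (delete): buffer="otcvwvj" (len 7), cursors c1@5 c2@7, authorship ...1.2.
After op 6 (delete): buffer="otcvv" (len 5), cursors c1@4 c2@5, authorship ...12
After op 7 (delete): buffer="otc" (len 3), cursors c1@3 c2@3, authorship ...
After op 8 (add_cursor(3)): buffer="otc" (len 3), cursors c1@3 c2@3 c3@3, authorship ...

Answer: 3 3 3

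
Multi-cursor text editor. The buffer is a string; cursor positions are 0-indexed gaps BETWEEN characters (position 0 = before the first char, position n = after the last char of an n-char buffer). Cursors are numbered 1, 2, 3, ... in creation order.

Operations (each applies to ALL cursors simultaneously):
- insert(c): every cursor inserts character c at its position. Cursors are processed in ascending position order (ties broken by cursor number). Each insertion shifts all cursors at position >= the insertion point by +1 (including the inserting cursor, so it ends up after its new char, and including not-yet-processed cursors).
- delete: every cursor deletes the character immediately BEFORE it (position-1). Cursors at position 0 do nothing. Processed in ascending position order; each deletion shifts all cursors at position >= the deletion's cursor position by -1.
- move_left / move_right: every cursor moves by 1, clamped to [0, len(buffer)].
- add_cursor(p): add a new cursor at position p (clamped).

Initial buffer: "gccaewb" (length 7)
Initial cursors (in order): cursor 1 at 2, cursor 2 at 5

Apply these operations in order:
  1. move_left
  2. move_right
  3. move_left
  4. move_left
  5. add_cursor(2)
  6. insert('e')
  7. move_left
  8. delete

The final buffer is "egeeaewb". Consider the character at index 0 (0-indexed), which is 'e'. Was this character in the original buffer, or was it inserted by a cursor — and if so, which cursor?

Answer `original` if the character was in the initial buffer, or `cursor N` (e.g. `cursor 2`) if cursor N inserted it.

After op 1 (move_left): buffer="gccaewb" (len 7), cursors c1@1 c2@4, authorship .......
After op 2 (move_right): buffer="gccaewb" (len 7), cursors c1@2 c2@5, authorship .......
After op 3 (move_left): buffer="gccaewb" (len 7), cursors c1@1 c2@4, authorship .......
After op 4 (move_left): buffer="gccaewb" (len 7), cursors c1@0 c2@3, authorship .......
After op 5 (add_cursor(2)): buffer="gccaewb" (len 7), cursors c1@0 c3@2 c2@3, authorship .......
After op 6 (insert('e')): buffer="egceceaewb" (len 10), cursors c1@1 c3@4 c2@6, authorship 1..3.2....
After op 7 (move_left): buffer="egceceaewb" (len 10), cursors c1@0 c3@3 c2@5, authorship 1..3.2....
After op 8 (delete): buffer="egeeaewb" (len 8), cursors c1@0 c3@2 c2@3, authorship 1.32....
Authorship (.=original, N=cursor N): 1 . 3 2 . . . .
Index 0: author = 1

Answer: cursor 1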